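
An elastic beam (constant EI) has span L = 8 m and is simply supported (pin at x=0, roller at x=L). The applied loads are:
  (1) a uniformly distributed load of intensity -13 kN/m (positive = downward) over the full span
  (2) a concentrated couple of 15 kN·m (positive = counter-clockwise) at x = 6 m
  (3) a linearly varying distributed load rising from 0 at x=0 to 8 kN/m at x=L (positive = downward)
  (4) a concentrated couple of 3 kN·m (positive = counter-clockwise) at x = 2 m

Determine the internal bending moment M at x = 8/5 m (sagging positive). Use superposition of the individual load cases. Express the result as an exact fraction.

Load 1 — uniform load w=-13 kN/m over full span:
  M_1 = wx(L-x)/2 = (-13)·(8/5)·(8-(8/5))/2 = -1664/25 kN·m
Load 2 — applied couple M₀=15 kN·m at a=6 m (b=L-a=2):
  M_2 = M₀x/L  [x≤a] = 15·(8/5)/8 = 3 kN·m
Load 3 — triangular load w₀=8 kN/m (0→w₀ over full span):
  M_3 = w₀Lx/6 - w₀x³/(6L) = 8·8·(8/5)/6 - 8·(8/5)³/(6·8) = 2048/125 kN·m
Load 4 — applied couple M₀=3 kN·m at a=2 m (b=L-a=6):
  M_4 = M₀x/L  [x≤a] = 3·(8/5)/8 = 3/5 kN·m
Superposition: M = Σ M_i = -5822/125 kN·m ≈ -46.576000 kN·m

M(8/5) = -5822/125 kN·m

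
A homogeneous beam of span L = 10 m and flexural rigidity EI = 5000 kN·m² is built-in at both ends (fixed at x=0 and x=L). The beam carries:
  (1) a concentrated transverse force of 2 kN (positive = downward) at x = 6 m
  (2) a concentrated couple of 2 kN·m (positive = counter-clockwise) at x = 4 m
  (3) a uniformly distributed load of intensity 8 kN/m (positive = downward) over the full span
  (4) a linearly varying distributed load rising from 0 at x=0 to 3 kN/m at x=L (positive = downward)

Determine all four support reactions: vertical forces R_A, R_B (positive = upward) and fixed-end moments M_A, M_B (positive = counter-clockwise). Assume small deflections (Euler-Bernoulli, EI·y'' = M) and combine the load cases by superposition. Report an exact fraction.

R_A = 11373/250 kN, M_A = 5912/75 kN·m, R_B = 12877/250 kN, M_B = -6293/75 kN·m

Load 1 — point force P=2 kN at a=6 m (b=L-a=4):
  R_A = Pb²(3a+b)/L³ = 2·4²·(3·6+4)/10³ = 88/125 kN
  M_A = Pab²/L² = 2·6·4²/10² = 48/25 kN·m
  R_B = Pa²(a+3b)/L³ = 2·6²·(6+3·4)/10³ = 162/125 kN
  M_B = -Pa²b/L² = -2·6²·4/10² = -72/25 kN·m
Load 2 — applied couple M₀=2 kN·m at a=4 m (b=L-a=6):
  R_A = 6M₀ab/L³ = 6·2·4·6/10³ = 36/125 kN
  M_A = M₀b(2a-b)/L² = 2·6·(2·4-6)/10² = 6/25 kN·m
  R_B = -6M₀ab/L³ = -6·2·4·6/10³ = -36/125 kN
  M_B = M₀a(2b-a)/L² = 2·4·(2·6-4)/10² = 16/25 kN·m
Load 3 — uniform load w=8 kN/m over full span:
  R_A = wL/2 = 8·10/2 = 40 kN
  M_A = wL²/12 = 8·10²/12 = 200/3 kN·m
  R_B = wL/2 = 8·10/2 = 40 kN
  M_B = -wL²/12 = -8·10²/12 = -200/3 kN·m
Load 4 — triangular load w₀=3 kN/m (0→w₀ over full span):
  R_A = 3w₀L/20 = 3·3·10/20 = 9/2 kN
  M_A = w₀L²/30 = 3·10²/30 = 10 kN·m
  R_B = 7w₀L/20 = 7·3·10/20 = 21/2 kN
  M_B = -w₀L²/20 = -3·10²/20 = -15 kN·m
Superposition: R_A = 11373/250 kN, M_A = 5912/75 kN·m, R_B = 12877/250 kN, M_B = -6293/75 kN·m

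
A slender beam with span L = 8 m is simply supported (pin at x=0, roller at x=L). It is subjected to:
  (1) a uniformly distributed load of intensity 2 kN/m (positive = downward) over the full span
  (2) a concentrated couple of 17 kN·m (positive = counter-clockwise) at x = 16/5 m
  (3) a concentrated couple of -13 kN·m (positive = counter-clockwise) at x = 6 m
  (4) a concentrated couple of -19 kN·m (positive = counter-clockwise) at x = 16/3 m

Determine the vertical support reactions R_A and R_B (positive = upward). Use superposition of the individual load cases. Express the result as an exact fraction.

Load 1 — uniform load w=2 kN/m over full span:
  R_A = wL/2 = 2·8/2 = 8 kN
  R_B = wL/2 = 2·8/2 = 8 kN
Load 2 — applied couple M₀=17 kN·m at a=16/5 m (b=L-a=24/5):
  R_A = M₀/L = 17/8 kN
  R_B = -M₀/L = -17/8 kN
Load 3 — applied couple M₀=-13 kN·m at a=6 m (b=L-a=2):
  R_A = M₀/L = (-13)/8 = -13/8 kN
  R_B = -M₀/L = -(-13)/8 = 13/8 kN
Load 4 — applied couple M₀=-19 kN·m at a=16/3 m (b=L-a=8/3):
  R_A = M₀/L = (-19)/8 = -19/8 kN
  R_B = -M₀/L = -(-19)/8 = 19/8 kN
Superposition: R_A = 49/8 kN, R_B = 79/8 kN

R_A = 49/8 kN, R_B = 79/8 kN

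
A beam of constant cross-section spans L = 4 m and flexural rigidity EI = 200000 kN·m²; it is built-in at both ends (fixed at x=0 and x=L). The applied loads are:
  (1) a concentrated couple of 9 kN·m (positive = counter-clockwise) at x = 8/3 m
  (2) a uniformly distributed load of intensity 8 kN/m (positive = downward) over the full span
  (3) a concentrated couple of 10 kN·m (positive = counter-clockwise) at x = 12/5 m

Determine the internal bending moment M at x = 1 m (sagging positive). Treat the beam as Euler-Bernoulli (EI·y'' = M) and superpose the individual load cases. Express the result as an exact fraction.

M(1) = 26/15 kN·m

Load 1 — applied couple M₀=9 kN·m at a=8/3 m (b=L-a=4/3):
  M_1 = R_Ax - M_A  [x≤a] with R_A=3, M_A=3 = 3·1 - 3 = 0 kN·m
Load 2 — uniform load w=8 kN/m over full span:
  M_2 = wLx/2 - wL²/12 - wx²/2 = 8·4·1/2 - 8·4²/12 - 8·1²/2 = 4/3 kN·m
Load 3 — applied couple M₀=10 kN·m at a=12/5 m (b=L-a=8/5):
  M_3 = R_Ax - M_A  [x≤a] with R_A=18/5, M_A=16/5 = (18/5)·1 - (16/5) = 2/5 kN·m
Superposition: M = Σ M_i = 26/15 kN·m ≈ 1.733333 kN·m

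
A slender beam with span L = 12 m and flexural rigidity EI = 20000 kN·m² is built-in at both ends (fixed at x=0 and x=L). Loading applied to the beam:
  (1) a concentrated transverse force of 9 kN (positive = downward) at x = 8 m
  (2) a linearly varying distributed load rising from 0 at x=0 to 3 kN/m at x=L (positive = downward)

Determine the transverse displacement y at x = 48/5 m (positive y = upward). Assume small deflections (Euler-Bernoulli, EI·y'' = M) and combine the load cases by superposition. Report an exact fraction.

Load 1 — point force P=9 kN at a=8 m (b=L-a=4):
  y_1 = -Pa²(L-x)²(3bL-(3b+a)(L-x))/(6L³EI)  [x>a] = -9·8²·(12-(48/5))²·(3·4·12-(3·4+8)·(12-(48/5)))/(6·12³·20000) = -24/15625 m
Load 2 — triangular load w₀=3 kN/m (0→w₀ over full span):
  y_2 = -w₀x²(L-x)²(x+2L)/(120LEI) = -3·(48/5)²·(12-(48/5))²·((48/5)+2·12)/(120·12·20000) = -18144/9765625 m
Superposition: y = Σ y_i = -33144/9765625 m ≈ -0.003394 m

y(48/5) = -33144/9765625 m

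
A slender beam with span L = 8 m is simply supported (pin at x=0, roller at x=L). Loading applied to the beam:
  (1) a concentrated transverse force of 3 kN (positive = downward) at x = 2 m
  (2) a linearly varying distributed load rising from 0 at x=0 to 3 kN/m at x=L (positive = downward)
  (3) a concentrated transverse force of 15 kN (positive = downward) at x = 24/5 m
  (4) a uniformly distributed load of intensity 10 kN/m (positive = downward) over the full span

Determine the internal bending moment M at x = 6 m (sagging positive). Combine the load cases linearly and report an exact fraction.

Load 1 — point force P=3 kN at a=2 m (b=L-a=6):
  M_1 = Pa(L-x)/L  [x>a] = 3·2·(8-6)/8 = 3/2 kN·m
Load 2 — triangular load w₀=3 kN/m (0→w₀ over full span):
  M_2 = w₀Lx/6 - w₀x³/(6L) = 3·8·6/6 - 3·6³/(6·8) = 21/2 kN·m
Load 3 — point force P=15 kN at a=24/5 m (b=L-a=16/5):
  M_3 = Pa(L-x)/L  [x>a] = 15·(24/5)·(8-6)/8 = 18 kN·m
Load 4 — uniform load w=10 kN/m over full span:
  M_4 = wx(L-x)/2 = 10·6·(8-6)/2 = 60 kN·m
Superposition: M = Σ M_i = 90 kN·m ≈ 90.000000 kN·m

M(6) = 90 kN·m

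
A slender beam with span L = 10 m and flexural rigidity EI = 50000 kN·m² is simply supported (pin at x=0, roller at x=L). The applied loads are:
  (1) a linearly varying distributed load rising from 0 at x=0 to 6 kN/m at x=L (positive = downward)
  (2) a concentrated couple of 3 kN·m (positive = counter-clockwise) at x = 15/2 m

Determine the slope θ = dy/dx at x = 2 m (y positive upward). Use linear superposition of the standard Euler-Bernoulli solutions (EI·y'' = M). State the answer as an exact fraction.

θ(2) = -24127/12000000 rad

Load 1 — triangular load w₀=6 kN/m (0→w₀ over full span):
  θ_1 = -w₀(7L⁴-30L²x²+15x⁴)/(360LEI) = -6·(7·10⁴-30·10²·2²+15·2⁴)/(360·10·50000) = -91/46875 rad
Load 2 — applied couple M₀=3 kN·m at a=15/2 m (b=L-a=5/2):
  θ_2 = (M₀x²/(2L)+C₁)/EI  [x≤a] with C₁=M₀(3b²-L²)/(6L)=-65/16 = (3·2²/(2·10)+(-65/16))/50000 = -277/4000000 rad
Superposition: θ = Σ θ_i = -24127/12000000 rad ≈ -0.002011 rad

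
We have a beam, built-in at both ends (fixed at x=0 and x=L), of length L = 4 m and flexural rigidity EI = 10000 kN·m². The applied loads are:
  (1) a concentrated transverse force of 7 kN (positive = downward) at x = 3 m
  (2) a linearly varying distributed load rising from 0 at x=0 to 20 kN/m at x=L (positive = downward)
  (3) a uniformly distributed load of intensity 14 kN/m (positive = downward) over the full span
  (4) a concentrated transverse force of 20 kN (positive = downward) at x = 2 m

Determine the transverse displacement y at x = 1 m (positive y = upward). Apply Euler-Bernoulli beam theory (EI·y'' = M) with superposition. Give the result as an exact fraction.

y(1) = -2387/1920000 m

Load 1 — point force P=7 kN at a=3 m (b=L-a=1):
  y_1 = -Pb²x²(3aL-(3a+b)x)/(6L³EI)  [x≤a] = -7·1²·1²·(3·3·4-(3·3+1)·1)/(6·4³·10000) = -91/1920000 m
Load 2 — triangular load w₀=20 kN/m (0→w₀ over full span):
  y_2 = -w₀x²(L-x)²(x+2L)/(120LEI) = -20·1²·(4-1)²·(1+2·4)/(120·4·10000) = -27/80000 m
Load 3 — uniform load w=14 kN/m over full span:
  y_3 = -wx²(L-x)²/(24EI) = -14·1²·(4-1)²/(24·10000) = -21/40000 m
Load 4 — point force P=20 kN at a=2 m (b=L-a=2):
  y_4 = -Pb²x²(3aL-(3a+b)x)/(6L³EI)  [x≤a] = -20·2²·1²·(3·2·4-(3·2+2)·1)/(6·4³·10000) = -1/3000 m
Superposition: y = Σ y_i = -2387/1920000 m ≈ -0.001243 m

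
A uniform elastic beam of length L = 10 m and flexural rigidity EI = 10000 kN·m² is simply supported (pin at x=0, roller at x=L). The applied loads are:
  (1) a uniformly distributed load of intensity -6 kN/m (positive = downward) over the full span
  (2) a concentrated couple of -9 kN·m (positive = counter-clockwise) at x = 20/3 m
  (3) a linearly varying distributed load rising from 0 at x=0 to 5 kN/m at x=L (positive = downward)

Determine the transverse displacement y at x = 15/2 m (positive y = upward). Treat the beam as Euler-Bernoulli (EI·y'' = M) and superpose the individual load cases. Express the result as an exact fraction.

Load 1 — uniform load w=-6 kN/m over full span:
  y_1 = -wx(L³-2Lx²+x³)/(24EI) = -(-6)·(15/2)·(10³-2·10·(15/2)²+(15/2)³)/(24·10000) = 57/1024 m
Load 2 — applied couple M₀=-9 kN·m at a=20/3 m (b=L-a=10/3):
  y_2 = (M₀x³/(6L)-M₀(x-a)²/2+C₁x)/EI  [x>a] with C₁=M₀(3b²-L²)/(6L)=10 = ((-9)·(15/2)³/(6·10)-(-9)·((15/2)-(20/3))²/2+10·(15/2))/10000 = 19/12800 m
Load 3 — triangular load w₀=5 kN/m (0→w₀ over full span):
  y_3 = -w₀x(7L⁴-10L²x²+3x⁴)/(360LEI) = -5·(15/2)·(7·10⁴-10·10²·(15/2)²+3·(15/2)⁴)/(360·10·10000) = -595/24576 m
Superposition: y = Σ y_i = 20237/614400 m ≈ 0.032938 m

y(15/2) = 20237/614400 m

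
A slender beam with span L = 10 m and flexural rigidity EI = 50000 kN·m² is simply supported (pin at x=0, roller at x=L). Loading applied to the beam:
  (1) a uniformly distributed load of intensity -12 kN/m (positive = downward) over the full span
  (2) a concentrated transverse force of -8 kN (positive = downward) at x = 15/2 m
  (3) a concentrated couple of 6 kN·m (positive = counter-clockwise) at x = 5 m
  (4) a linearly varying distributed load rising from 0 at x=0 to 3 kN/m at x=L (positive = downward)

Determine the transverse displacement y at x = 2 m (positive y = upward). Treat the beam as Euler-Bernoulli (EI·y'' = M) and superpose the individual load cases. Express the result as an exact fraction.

Load 1 — uniform load w=-12 kN/m over full span:
  y_1 = -wx(L³-2Lx²+x³)/(24EI) = -(-12)·2·(10³-2·10·2²+2³)/(24·50000) = 58/3125 m
Load 2 — point force P=-8 kN at a=15/2 m (b=L-a=5/2):
  y_2 = -Pbx(L²-b²-x²)/(6LEI)  [x≤a] = -(-8)·(5/2)·2·(10²-(5/2)²-2²)/(6·10·50000) = 359/300000 m
Load 3 — applied couple M₀=6 kN·m at a=5 m (b=L-a=5):
  y_3 = (M₀x³/(6L)+C₁x)/EI  [x≤a] with C₁=M₀(3b²-L²)/(6L)=-5/2 = (6·2³/(6·10)+(-5/2)·2)/50000 = -21/250000 m
Load 4 — triangular load w₀=3 kN/m (0→w₀ over full span):
  y_4 = -w₀x(7L⁴-10L²x²+3x⁴)/(360LEI) = -3·2·(7·10⁴-10·10²·2²+3·2⁴)/(360·10·50000) = -172/78125 m
Superposition: y = Σ y_i = 131033/7500000 m ≈ 0.017471 m

y(2) = 131033/7500000 m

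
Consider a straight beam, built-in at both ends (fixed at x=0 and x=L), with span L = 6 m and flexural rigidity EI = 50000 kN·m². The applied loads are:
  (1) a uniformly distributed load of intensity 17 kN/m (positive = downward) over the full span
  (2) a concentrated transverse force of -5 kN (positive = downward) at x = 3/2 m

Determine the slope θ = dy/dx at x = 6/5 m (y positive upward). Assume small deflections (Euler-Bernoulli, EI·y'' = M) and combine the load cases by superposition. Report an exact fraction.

θ(6/5) = -27351/50000000 rad

Load 1 — uniform load w=17 kN/m over full span:
  θ_1 = -wx(L-x)(L-2x)/(12EI) = -17·(6/5)·(6-(6/5))·(6-2·(6/5))/(12·50000) = -459/781250 rad
Load 2 — point force P=-5 kN at a=3/2 m (b=L-a=9/2):
  θ_2 = -Pb²x(2aL-(3a+b)x)/(2L³EI)  [x≤a] = -(-5)·(9/2)²·(6/5)·(2·(3/2)·6-(3·(3/2)+(9/2))·(6/5))/(2·6³·50000) = 81/2000000 rad
Superposition: θ = Σ θ_i = -27351/50000000 rad ≈ -0.000547 rad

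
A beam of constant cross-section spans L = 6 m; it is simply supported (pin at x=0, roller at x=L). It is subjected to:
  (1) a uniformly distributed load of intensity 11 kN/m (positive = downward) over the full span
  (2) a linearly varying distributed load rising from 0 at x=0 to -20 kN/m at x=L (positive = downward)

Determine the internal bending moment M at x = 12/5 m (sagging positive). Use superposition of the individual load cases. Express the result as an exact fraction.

Load 1 — uniform load w=11 kN/m over full span:
  M_1 = wx(L-x)/2 = 11·(12/5)·(6-(12/5))/2 = 1188/25 kN·m
Load 2 — triangular load w₀=-20 kN/m (0→w₀ over full span):
  M_2 = w₀Lx/6 - w₀x³/(6L) = (-20)·6·(12/5)/6 - (-20)·(12/5)³/(6·6) = -1008/25 kN·m
Superposition: M = Σ M_i = 36/5 kN·m ≈ 7.200000 kN·m

M(12/5) = 36/5 kN·m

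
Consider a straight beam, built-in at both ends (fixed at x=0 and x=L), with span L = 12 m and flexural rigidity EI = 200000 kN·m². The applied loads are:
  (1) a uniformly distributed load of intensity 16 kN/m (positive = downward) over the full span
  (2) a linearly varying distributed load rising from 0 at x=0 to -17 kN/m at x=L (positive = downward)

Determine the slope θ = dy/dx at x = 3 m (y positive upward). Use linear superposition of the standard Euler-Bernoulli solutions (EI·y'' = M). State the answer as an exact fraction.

Load 1 — uniform load w=16 kN/m over full span:
  θ_1 = -wx(L-x)(L-2x)/(12EI) = -16·3·(12-3)·(12-2·3)/(12·200000) = -27/25000 rad
Load 2 — triangular load w₀=-17 kN/m (0→w₀ over full span):
  θ_2 = -w₀(2x(L-x)(L-2x)(x+2L)+x²(L-x)²)/(120LEI) = -(-17)·(2·3·(12-3)·(12-2·3)·(3+2·12)+3²·(12-3)²)/(120·12·200000) = 17901/32000000 rad
Superposition: θ = Σ θ_i = -16659/32000000 rad ≈ -0.000521 rad

θ(3) = -16659/32000000 rad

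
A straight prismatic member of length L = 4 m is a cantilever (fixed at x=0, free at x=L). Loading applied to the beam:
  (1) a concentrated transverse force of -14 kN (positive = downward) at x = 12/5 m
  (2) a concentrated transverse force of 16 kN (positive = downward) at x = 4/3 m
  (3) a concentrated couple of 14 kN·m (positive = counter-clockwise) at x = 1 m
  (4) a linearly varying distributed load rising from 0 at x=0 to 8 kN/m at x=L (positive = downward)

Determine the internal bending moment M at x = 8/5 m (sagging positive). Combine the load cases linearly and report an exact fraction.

Load 1 — point force P=-14 kN at a=12/5 m (b=L-a=8/5):
  M_1 = -P(a-x)  [x≤a] = -(-14)·((12/5)-(8/5)) = 56/5 kN·m
Load 2 — point force P=16 kN at a=4/3 m (b=L-a=8/3):
  M_2 = 0  [x>a] = 0 kN·m
Load 3 — applied couple M₀=14 kN·m at a=1 m (b=L-a=3):
  M_3 = 0  [x>a] = 0 kN·m
Load 4 — triangular load w₀=8 kN/m (0→w₀ over full span):
  M_4 = w₀Lx/2 - w₀L²/3 - w₀x³/(6L) = 8·4·(8/5)/2 - 8·4²/3 - 8·(8/5)³/(6·4) = -2304/125 kN·m
Superposition: M = Σ M_i = -904/125 kN·m ≈ -7.232000 kN·m

M(8/5) = -904/125 kN·m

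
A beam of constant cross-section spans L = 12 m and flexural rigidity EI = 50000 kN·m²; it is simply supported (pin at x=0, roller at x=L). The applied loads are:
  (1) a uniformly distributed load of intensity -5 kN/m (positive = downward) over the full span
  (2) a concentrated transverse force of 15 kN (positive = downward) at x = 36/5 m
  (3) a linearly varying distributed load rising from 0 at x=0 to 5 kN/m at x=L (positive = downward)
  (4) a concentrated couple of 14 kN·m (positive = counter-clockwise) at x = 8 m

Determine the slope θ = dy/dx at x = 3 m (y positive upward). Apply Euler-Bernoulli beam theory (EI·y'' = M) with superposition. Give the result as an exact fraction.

θ(3) = 37721/120000000 rad

Load 1 — uniform load w=-5 kN/m over full span:
  θ_1 = -w(L³-6Lx²+4x³)/(24EI) = -(-5)·(12³-6·12·3²+4·3³)/(24·50000) = 99/20000 rad
Load 2 — point force P=15 kN at a=36/5 m (b=L-a=24/5):
  θ_2 = -Pb(L²-b²-3x²)/(6LEI)  [x≤a] = -15·(24/5)·(12²-(24/5)²-3·3²)/(6·12·50000) = -2349/1250000 rad
Load 3 — triangular load w₀=5 kN/m (0→w₀ over full span):
  θ_3 = -w₀(7L⁴-30L²x²+15x⁴)/(360LEI) = -5·(7·12⁴-30·12²·3²+15·3⁴)/(360·12·50000) = -3981/1600000 rad
Load 4 — applied couple M₀=14 kN·m at a=8 m (b=L-a=4):
  θ_4 = (M₀x²/(2L)+C₁)/EI  [x≤a] with C₁=M₀(3b²-L²)/(6L)=-56/3 = (14·3²/(2·12)+(-56/3))/50000 = -161/600000 rad
Superposition: θ = Σ θ_i = 37721/120000000 rad ≈ 0.000314 rad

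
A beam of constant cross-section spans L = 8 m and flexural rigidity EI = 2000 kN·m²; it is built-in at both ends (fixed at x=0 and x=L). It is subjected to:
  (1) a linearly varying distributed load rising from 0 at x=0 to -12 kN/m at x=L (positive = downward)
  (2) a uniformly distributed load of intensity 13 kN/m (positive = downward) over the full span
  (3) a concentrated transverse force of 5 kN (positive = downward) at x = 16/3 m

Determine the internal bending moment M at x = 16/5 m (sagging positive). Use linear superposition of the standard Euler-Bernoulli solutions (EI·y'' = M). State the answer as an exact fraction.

Load 1 — triangular load w₀=-12 kN/m (0→w₀ over full span):
  M_1 = 3w₀Lx/20 - w₀L²/30 - w₀x³/(6L) = 3·(-12)·8·(16/5)/20 - (-12)·8²/30 - (-12)·(16/5)³/(6·8) = -1536/125 kN·m
Load 2 — uniform load w=13 kN/m over full span:
  M_2 = wLx/2 - wL²/12 - wx²/2 = 13·8·(16/5)/2 - 13·8²/12 - 13·(16/5)²/2 = 2288/75 kN·m
Load 3 — point force P=5 kN at a=16/3 m (b=L-a=8/3):
  M_3 = Pb²(3a+b)x/L³ - Pab²/L²  [x≤a] = 5·(8/3)²·(3·(16/3)+(8/3))·(16/5)/8³ - 5·(16/3)·(8/3)²/8² = 32/27 kN·m
Superposition: M = Σ M_i = 65488/3375 kN·m ≈ 19.403852 kN·m

M(16/5) = 65488/3375 kN·m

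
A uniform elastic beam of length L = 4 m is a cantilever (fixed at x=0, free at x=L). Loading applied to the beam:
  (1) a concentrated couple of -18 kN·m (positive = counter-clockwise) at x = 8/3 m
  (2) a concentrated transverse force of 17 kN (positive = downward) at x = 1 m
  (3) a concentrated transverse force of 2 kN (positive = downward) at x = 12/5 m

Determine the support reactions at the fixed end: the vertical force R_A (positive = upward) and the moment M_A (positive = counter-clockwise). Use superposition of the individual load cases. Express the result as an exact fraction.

Load 1 — applied couple M₀=-18 kN·m at a=8/3 m (b=L-a=4/3):
  R_A = 0 kN
  M_A = -M₀ = -(-18) = 18 kN·m
Load 2 — point force P=17 kN at a=1 m (b=L-a=3):
  R_A = P = 17 kN
  M_A = Pa = 17·1 = 17 kN·m
Load 3 — point force P=2 kN at a=12/5 m (b=L-a=8/5):
  R_A = P = 2 kN
  M_A = Pa = 2·(12/5) = 24/5 kN·m
Superposition: R_A = 19 kN, M_A = 199/5 kN·m

R_A = 19 kN, M_A = 199/5 kN·m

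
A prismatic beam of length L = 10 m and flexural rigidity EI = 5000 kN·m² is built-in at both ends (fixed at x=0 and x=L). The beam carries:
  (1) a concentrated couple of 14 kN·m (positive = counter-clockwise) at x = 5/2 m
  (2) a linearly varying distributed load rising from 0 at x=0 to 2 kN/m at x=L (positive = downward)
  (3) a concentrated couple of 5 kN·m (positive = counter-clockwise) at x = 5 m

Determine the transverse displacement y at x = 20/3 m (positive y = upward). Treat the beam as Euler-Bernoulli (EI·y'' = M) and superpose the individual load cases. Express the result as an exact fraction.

y(20/3) = -589/583200 m

Load 1 — applied couple M₀=14 kN·m at a=5/2 m (b=L-a=15/2):
  y_1 = (R_Ax³/6 - M_Ax²/2 - M₀(x-a)²/2)/EI  [x>a] with R_A=63/40, M_A=-21/8 = ((63/40)·(20/3)³/6 - (-21/8)·(20/3)²/2 - 14·((20/3)-(5/2))²/2)/5000 = 7/2400 m
Load 2 — triangular load w₀=2 kN/m (0→w₀ over full span):
  y_2 = -w₀x²(L-x)²(x+2L)/(120LEI) = -2·(20/3)²·(10-(20/3))²·((20/3)+2·10)/(120·10·5000) = -16/3645 m
Load 3 — applied couple M₀=5 kN·m at a=5 m (b=L-a=5):
  y_3 = (R_Ax³/6 - M_Ax²/2 - M₀(x-a)²/2)/EI  [x>a] with R_A=3/4, M_A=5/4 = ((3/4)·(20/3)³/6 - (5/4)·(20/3)²/2 - 5·((20/3)-5)²/2)/5000 = 1/2160 m
Superposition: y = Σ y_i = -589/583200 m ≈ -0.001010 m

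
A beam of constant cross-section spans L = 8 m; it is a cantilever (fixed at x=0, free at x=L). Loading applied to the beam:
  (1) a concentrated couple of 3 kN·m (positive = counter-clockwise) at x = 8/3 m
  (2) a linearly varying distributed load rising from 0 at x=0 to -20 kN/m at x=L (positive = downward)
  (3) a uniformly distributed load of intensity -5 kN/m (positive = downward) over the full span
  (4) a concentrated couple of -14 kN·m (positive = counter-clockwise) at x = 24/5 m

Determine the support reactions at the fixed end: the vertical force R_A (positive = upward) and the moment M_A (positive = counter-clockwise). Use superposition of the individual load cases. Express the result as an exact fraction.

Load 1 — applied couple M₀=3 kN·m at a=8/3 m (b=L-a=16/3):
  R_A = 0 kN
  M_A = -M₀ = -3 kN·m
Load 2 — triangular load w₀=-20 kN/m (0→w₀ over full span):
  R_A = w₀L/2 = (-20)·8/2 = -80 kN
  M_A = w₀L²/3 = (-20)·8²/3 = -1280/3 kN·m
Load 3 — uniform load w=-5 kN/m over full span:
  R_A = wL = (-5)·8 = -40 kN
  M_A = wL²/2 = (-5)·8²/2 = -160 kN·m
Load 4 — applied couple M₀=-14 kN·m at a=24/5 m (b=L-a=16/5):
  R_A = 0 kN
  M_A = -M₀ = -(-14) = 14 kN·m
Superposition: R_A = -120 kN, M_A = -1727/3 kN·m

R_A = -120 kN, M_A = -1727/3 kN·m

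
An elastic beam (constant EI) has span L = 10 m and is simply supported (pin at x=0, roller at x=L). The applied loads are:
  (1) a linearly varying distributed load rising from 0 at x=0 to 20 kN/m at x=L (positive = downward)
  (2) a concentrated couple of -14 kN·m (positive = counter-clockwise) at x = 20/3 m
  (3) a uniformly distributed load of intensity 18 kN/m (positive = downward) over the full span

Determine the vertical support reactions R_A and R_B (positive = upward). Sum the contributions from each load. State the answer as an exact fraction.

R_A = 1829/15 kN, R_B = 2371/15 kN

Load 1 — triangular load w₀=20 kN/m (0→w₀ over full span):
  R_A = w₀L/6 = 20·10/6 = 100/3 kN
  R_B = w₀L/3 = 20·10/3 = 200/3 kN
Load 2 — applied couple M₀=-14 kN·m at a=20/3 m (b=L-a=10/3):
  R_A = M₀/L = (-14)/10 = -7/5 kN
  R_B = -M₀/L = -(-14)/10 = 7/5 kN
Load 3 — uniform load w=18 kN/m over full span:
  R_A = wL/2 = 18·10/2 = 90 kN
  R_B = wL/2 = 18·10/2 = 90 kN
Superposition: R_A = 1829/15 kN, R_B = 2371/15 kN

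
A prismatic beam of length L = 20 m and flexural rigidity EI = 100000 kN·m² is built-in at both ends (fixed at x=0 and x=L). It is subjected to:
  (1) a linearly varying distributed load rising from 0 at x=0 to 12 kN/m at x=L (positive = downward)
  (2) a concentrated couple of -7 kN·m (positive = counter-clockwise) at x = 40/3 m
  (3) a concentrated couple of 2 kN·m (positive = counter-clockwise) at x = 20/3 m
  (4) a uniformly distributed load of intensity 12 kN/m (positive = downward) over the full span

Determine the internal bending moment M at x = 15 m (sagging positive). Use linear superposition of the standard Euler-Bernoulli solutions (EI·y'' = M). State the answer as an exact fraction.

Load 1 — triangular load w₀=12 kN/m (0→w₀ over full span):
  M_1 = 3w₀Lx/20 - w₀L²/30 - w₀x³/(6L) = 3·12·20·15/20 - 12·20²/30 - 12·15³/(6·20) = 85/2 kN·m
Load 2 — applied couple M₀=-7 kN·m at a=40/3 m (b=L-a=20/3):
  M_2 = R_Ax - M_A - M₀  [x>a] with R_A=-7/15, M_A=-7/3 = (-7/15)·15 - (-7/3) - (-7) = 7/3 kN·m
Load 3 — applied couple M₀=2 kN·m at a=20/3 m (b=L-a=40/3):
  M_3 = R_Ax - M_A - M₀  [x>a] with R_A=2/15, M_A=0 = (2/15)·15 - 0 - 2 = 0 kN·m
Load 4 — uniform load w=12 kN/m over full span:
  M_4 = wLx/2 - wL²/12 - wx²/2 = 12·20·15/2 - 12·20²/12 - 12·15²/2 = 50 kN·m
Superposition: M = Σ M_i = 569/6 kN·m ≈ 94.833333 kN·m

M(15) = 569/6 kN·m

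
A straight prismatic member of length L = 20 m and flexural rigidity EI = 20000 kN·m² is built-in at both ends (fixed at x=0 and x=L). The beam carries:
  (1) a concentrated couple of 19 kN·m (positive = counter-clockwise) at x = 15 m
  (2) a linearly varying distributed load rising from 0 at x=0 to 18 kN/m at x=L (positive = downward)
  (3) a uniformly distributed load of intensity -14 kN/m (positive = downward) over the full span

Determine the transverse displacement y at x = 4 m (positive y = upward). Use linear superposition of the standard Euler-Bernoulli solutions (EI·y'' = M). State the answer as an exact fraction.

Load 1 — applied couple M₀=19 kN·m at a=15 m (b=L-a=5):
  y_1 = (R_Ax³/6 - M_Ax²/2)/EI  [x≤a] with R_A=171/160, M_A=95/16 = ((171/160)·4³/6 - (95/16)·4²/2)/20000 = -361/200000 m
Load 2 — triangular load w₀=18 kN/m (0→w₀ over full span):
  y_2 = -w₀x²(L-x)²(x+2L)/(120LEI) = -18·4²·(20-4)²·(4+2·20)/(120·20·20000) = -1056/15625 m
Load 3 — uniform load w=-14 kN/m over full span:
  y_3 = -wx²(L-x)²/(24EI) = -(-14)·4²·(20-4)²/(24·20000) = 224/1875 m
Superposition: y = Σ y_i = 150233/3000000 m ≈ 0.050078 m

y(4) = 150233/3000000 m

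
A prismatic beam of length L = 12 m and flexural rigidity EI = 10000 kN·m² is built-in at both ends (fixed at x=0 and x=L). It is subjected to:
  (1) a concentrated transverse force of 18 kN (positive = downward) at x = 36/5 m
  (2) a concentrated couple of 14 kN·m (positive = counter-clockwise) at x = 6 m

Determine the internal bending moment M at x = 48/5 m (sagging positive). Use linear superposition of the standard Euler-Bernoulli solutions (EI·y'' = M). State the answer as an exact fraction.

M(48/5) = -4763/1250 kN·m

Load 1 — point force P=18 kN at a=36/5 m (b=L-a=24/5):
  M_1 = Pa²(a+3b)(L-x)/L³ - Pa²b/L²  [x>a] = 18·(36/5)²·((36/5)+3·(24/5))·(12-(48/5))/12³ - 18·(36/5)²·(24/5)/12² = -1944/625 kN·m
Load 2 — applied couple M₀=14 kN·m at a=6 m (b=L-a=6):
  M_2 = R_Ax - M_A - M₀  [x>a] with R_A=7/4, M_A=7/2 = (7/4)·(48/5) - (7/2) - 14 = -7/10 kN·m
Superposition: M = Σ M_i = -4763/1250 kN·m ≈ -3.810400 kN·m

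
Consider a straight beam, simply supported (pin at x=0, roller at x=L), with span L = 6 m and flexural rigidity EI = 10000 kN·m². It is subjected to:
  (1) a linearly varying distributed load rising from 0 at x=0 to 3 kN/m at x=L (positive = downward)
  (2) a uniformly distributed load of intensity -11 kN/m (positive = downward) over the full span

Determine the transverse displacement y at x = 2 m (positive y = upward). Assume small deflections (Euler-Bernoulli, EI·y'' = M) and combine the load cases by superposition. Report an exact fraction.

Load 1 — triangular load w₀=3 kN/m (0→w₀ over full span):
  y_1 = -w₀x(7L⁴-10L²x²+3x⁴)/(360LEI) = -3·2·(7·6⁴-10·6²·2²+3·2⁴)/(360·6·10000) = -4/1875 m
Load 2 — uniform load w=-11 kN/m over full span:
  y_2 = -wx(L³-2Lx²+x³)/(24EI) = -(-11)·2·(6³-2·6·2²+2³)/(24·10000) = 121/7500 m
Superposition: y = Σ y_i = 7/500 m ≈ 0.014000 m

y(2) = 7/500 m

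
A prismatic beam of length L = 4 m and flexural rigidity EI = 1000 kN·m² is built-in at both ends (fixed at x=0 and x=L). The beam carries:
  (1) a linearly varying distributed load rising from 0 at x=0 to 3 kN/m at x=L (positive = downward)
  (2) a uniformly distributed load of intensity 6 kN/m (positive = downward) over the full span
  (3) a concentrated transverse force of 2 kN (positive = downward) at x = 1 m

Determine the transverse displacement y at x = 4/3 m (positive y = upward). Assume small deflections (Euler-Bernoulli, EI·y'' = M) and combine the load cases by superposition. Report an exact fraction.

Load 1 — triangular load w₀=3 kN/m (0→w₀ over full span):
  y_1 = -w₀x²(L-x)²(x+2L)/(120LEI) = -3·(4/3)²·(4-(4/3))²·((4/3)+2·4)/(120·4·1000) = -112/151875 m
Load 2 — uniform load w=6 kN/m over full span:
  y_2 = -wx²(L-x)²/(24EI) = -6·(4/3)²·(4-(4/3))²/(24·1000) = -32/10125 m
Load 3 — point force P=2 kN at a=1 m (b=L-a=3):
  y_3 = -Pa²(L-x)²(3bL-(3b+a)(L-x))/(6L³EI)  [x>a] = -2·1²·(4-(4/3))²·(3·3·4-(3·3+1)·(4-(4/3)))/(6·4³·1000) = -7/20250 m
Superposition: y = Σ y_i = -1289/303750 m ≈ -0.004244 m

y(4/3) = -1289/303750 m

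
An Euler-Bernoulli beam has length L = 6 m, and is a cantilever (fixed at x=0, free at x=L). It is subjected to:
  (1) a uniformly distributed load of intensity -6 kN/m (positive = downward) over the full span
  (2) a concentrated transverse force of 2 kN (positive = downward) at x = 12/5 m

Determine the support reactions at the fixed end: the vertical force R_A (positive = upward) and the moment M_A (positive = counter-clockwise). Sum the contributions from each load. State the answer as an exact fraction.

R_A = -34 kN, M_A = -516/5 kN·m

Load 1 — uniform load w=-6 kN/m over full span:
  R_A = wL = (-6)·6 = -36 kN
  M_A = wL²/2 = (-6)·6²/2 = -108 kN·m
Load 2 — point force P=2 kN at a=12/5 m (b=L-a=18/5):
  R_A = P = 2 kN
  M_A = Pa = 2·(12/5) = 24/5 kN·m
Superposition: R_A = -34 kN, M_A = -516/5 kN·m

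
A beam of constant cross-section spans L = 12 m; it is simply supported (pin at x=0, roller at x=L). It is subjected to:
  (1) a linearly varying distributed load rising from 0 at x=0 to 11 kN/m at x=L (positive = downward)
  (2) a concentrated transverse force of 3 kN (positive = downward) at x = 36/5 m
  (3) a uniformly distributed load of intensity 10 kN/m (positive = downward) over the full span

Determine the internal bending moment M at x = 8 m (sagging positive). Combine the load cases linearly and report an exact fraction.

Load 1 — triangular load w₀=11 kN/m (0→w₀ over full span):
  M_1 = w₀Lx/6 - w₀x³/(6L) = 11·12·8/6 - 11·8³/(6·12) = 880/9 kN·m
Load 2 — point force P=3 kN at a=36/5 m (b=L-a=24/5):
  M_2 = Pa(L-x)/L  [x>a] = 3·(36/5)·(12-8)/12 = 36/5 kN·m
Load 3 — uniform load w=10 kN/m over full span:
  M_3 = wx(L-x)/2 = 10·8·(12-8)/2 = 160 kN·m
Superposition: M = Σ M_i = 11924/45 kN·m ≈ 264.977778 kN·m

M(8) = 11924/45 kN·m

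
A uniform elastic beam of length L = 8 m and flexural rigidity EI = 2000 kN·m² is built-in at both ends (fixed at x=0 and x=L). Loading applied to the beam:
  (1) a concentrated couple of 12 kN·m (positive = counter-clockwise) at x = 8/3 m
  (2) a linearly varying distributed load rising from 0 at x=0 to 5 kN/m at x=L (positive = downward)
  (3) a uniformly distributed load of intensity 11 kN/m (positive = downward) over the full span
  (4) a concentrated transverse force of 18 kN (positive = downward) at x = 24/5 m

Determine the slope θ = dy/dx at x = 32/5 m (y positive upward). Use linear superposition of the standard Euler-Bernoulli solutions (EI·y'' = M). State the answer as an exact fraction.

θ(32/5) = 41242/1171875 rad

Load 1 — applied couple M₀=12 kN·m at a=8/3 m (b=L-a=16/3):
  θ_1 = (R_Ax²/2 - M_Ax - M₀(x-a))/EI  [x>a] with R_A=2, M_A=0 = (2·(32/5)²/2 - 0·(32/5) - 12·((32/5)-(8/3)))/2000 = -6/3125 rad
Load 2 — triangular load w₀=5 kN/m (0→w₀ over full span):
  θ_2 = -w₀(2x(L-x)(L-2x)(x+2L)+x²(L-x)²)/(120LEI) = -5·(2·(32/5)·(8-(32/5))·(8-2·(32/5))·((32/5)+2·8)+(32/5)²·(8-(32/5))²)/(120·8·2000) = 256/46875 rad
Load 3 — uniform load w=11 kN/m over full span:
  θ_3 = -wx(L-x)(L-2x)/(12EI) = -11·(32/5)·(8-(32/5))·(8-2·(32/5))/(12·2000) = 352/15625 rad
Load 4 — point force P=18 kN at a=24/5 m (b=L-a=16/5):
  θ_4 = Pa²(L-x)(2bL-(3b+a)(L-x))/(2L³EI)  [x>a] = 18·(24/5)²·(8-(32/5))·(2·(16/5)·8-(3·(16/5)+(24/5))·(8-(32/5)))/(2·8³·2000) = 3564/390625 rad
Superposition: θ = Σ θ_i = 41242/1171875 rad ≈ 0.035193 rad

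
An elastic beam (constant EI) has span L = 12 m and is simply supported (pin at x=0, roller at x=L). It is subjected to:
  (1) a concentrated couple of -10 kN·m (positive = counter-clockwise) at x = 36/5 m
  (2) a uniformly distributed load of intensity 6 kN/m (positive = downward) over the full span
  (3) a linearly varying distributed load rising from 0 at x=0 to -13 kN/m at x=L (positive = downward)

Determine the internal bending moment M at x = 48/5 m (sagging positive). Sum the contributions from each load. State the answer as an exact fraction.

M(48/5) = -2342/125 kN·m

Load 1 — applied couple M₀=-10 kN·m at a=36/5 m (b=L-a=24/5):
  M_1 = M₀x/L - M₀  [x>a] = (-10)·(48/5)/12 - (-10) = 2 kN·m
Load 2 — uniform load w=6 kN/m over full span:
  M_2 = wx(L-x)/2 = 6·(48/5)·(12-(48/5))/2 = 1728/25 kN·m
Load 3 — triangular load w₀=-13 kN/m (0→w₀ over full span):
  M_3 = w₀Lx/6 - w₀x³/(6L) = (-13)·12·(48/5)/6 - (-13)·(48/5)³/(6·12) = -11232/125 kN·m
Superposition: M = Σ M_i = -2342/125 kN·m ≈ -18.736000 kN·m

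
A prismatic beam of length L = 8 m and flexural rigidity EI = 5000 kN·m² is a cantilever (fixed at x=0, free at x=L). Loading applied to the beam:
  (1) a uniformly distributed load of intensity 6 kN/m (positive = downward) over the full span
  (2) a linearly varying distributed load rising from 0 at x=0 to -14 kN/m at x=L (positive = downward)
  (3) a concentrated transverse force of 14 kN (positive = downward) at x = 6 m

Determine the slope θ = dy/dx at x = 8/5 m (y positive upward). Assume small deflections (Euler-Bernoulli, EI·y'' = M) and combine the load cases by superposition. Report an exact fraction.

θ(8/5) = 9452/1171875 rad

Load 1 — uniform load w=6 kN/m over full span:
  θ_1 = -wx(x²-3Lx+3L²)/(6EI) = -6·(8/5)·((8/5)²-3·8·(8/5)+3·8²)/(6·5000) = -3904/78125 rad
Load 2 — triangular load w₀=-14 kN/m (0→w₀ over full span):
  θ_2 = (w₀Lx²/4-w₀L²x/3-w₀x⁴/(24L))/EI = ((-14)·8·(8/5)²/4-(-14)·8²·(8/5)/3-(-14)·(8/5)⁴/(24·8))/5000 = 95312/1171875 rad
Load 3 — point force P=14 kN at a=6 m (b=L-a=2):
  θ_3 = -Px(2a-x)/(2EI)  [x≤a] = -14·(8/5)·(2·6-(8/5))/(2·5000) = -364/15625 rad
Superposition: θ = Σ θ_i = 9452/1171875 rad ≈ 0.008066 rad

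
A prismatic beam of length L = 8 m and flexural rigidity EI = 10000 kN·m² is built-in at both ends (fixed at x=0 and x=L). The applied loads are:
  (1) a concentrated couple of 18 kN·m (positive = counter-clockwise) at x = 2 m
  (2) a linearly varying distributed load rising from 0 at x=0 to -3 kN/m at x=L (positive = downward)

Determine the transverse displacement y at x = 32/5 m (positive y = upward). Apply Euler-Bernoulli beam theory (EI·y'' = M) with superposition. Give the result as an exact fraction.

y(32/5) = 50047/39062500 m

Load 1 — applied couple M₀=18 kN·m at a=2 m (b=L-a=6):
  y_1 = (R_Ax³/6 - M_Ax²/2 - M₀(x-a)²/2)/EI  [x>a] with R_A=81/32, M_A=-27/8 = ((81/32)·(32/5)³/6 - (-27/8)·(32/5)²/2 - 18·((32/5)-2)²/2)/10000 = 171/312500 m
Load 2 — triangular load w₀=-3 kN/m (0→w₀ over full span):
  y_2 = -w₀x²(L-x)²(x+2L)/(120LEI) = -(-3)·(32/5)²·(8-(32/5))²·((32/5)+2·8)/(120·8·10000) = 7168/9765625 m
Superposition: y = Σ y_i = 50047/39062500 m ≈ 0.001281 m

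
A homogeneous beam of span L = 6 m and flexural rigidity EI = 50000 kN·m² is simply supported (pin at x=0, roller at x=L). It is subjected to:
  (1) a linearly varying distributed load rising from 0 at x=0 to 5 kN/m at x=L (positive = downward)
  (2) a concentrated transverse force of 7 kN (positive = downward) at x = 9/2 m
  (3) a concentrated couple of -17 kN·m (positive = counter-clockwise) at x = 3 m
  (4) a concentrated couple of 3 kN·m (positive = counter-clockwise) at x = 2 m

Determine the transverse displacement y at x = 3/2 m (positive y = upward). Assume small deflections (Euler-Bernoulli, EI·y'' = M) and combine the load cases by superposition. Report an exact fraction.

y(3/2) = -18411/25600000 m

Load 1 — triangular load w₀=5 kN/m (0→w₀ over full span):
  y_1 = -w₀x(7L⁴-10L²x²+3x⁴)/(360LEI) = -5·(3/2)·(7·6⁴-10·6²·(3/2)²+3·(3/2)⁴)/(360·6·50000) = -2943/5120000 m
Load 2 — point force P=7 kN at a=9/2 m (b=L-a=3/2):
  y_2 = -Pbx(L²-b²-x²)/(6LEI)  [x≤a] = -7·(3/2)·(3/2)·(6²-(3/2)²-(3/2)²)/(6·6·50000) = -441/1600000 m
Load 3 — applied couple M₀=-17 kN·m at a=3 m (b=L-a=3):
  y_3 = (M₀x³/(6L)+C₁x)/EI  [x≤a] with C₁=M₀(3b²-L²)/(6L)=17/4 = ((-17)·(3/2)³/(6·6)+(17/4)·(3/2))/50000 = 153/1600000 m
Load 4 — applied couple M₀=3 kN·m at a=2 m (b=L-a=4):
  y_4 = (M₀x³/(6L)+C₁x)/EI  [x≤a] with C₁=M₀(3b²-L²)/(6L)=1 = (3·(3/2)³/(6·6)+1·(3/2))/50000 = 57/1600000 m
Superposition: y = Σ y_i = -18411/25600000 m ≈ -0.000719 m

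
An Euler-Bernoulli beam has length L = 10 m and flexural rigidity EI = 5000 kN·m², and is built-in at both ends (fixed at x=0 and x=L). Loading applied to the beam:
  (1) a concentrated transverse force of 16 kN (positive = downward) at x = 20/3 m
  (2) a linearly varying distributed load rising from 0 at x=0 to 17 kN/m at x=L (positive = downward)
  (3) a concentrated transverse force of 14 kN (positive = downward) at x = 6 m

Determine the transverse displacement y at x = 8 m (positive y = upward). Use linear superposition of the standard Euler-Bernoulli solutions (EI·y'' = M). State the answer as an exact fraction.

y(8) = -204241/6328125 m

Load 1 — point force P=16 kN at a=20/3 m (b=L-a=10/3):
  y_1 = -Pa²(L-x)²(3bL-(3b+a)(L-x))/(6L³EI)  [x>a] = -16·(20/3)²·(10-8)²·(3·(10/3)·10-(3·(10/3)+(20/3))·(10-8))/(6·10³·5000) = -64/10125 m
Load 2 — triangular load w₀=17 kN/m (0→w₀ over full span):
  y_2 = -w₀x²(L-x)²(x+2L)/(120LEI) = -17·8²·(10-8)²·(8+2·10)/(120·10·5000) = -952/46875 m
Load 3 — point force P=14 kN at a=6 m (b=L-a=4):
  y_3 = -Pa²(L-x)²(3bL-(3b+a)(L-x))/(6L³EI)  [x>a] = -14·6²·(10-8)²·(3·4·10-(3·4+6)·(10-8))/(6·10³·5000) = -441/78125 m
Superposition: y = Σ y_i = -204241/6328125 m ≈ -0.032275 m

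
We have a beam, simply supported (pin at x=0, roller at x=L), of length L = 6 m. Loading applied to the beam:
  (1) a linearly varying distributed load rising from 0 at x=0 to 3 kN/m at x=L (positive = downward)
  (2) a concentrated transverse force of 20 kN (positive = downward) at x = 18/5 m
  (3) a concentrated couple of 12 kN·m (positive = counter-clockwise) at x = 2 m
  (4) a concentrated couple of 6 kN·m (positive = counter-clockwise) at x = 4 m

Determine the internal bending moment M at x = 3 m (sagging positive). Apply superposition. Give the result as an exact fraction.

Load 1 — triangular load w₀=3 kN/m (0→w₀ over full span):
  M_1 = w₀Lx/6 - w₀x³/(6L) = 3·6·3/6 - 3·3³/(6·6) = 27/4 kN·m
Load 2 — point force P=20 kN at a=18/5 m (b=L-a=12/5):
  M_2 = Pbx/L  [x≤a] = 20·(12/5)·3/6 = 24 kN·m
Load 3 — applied couple M₀=12 kN·m at a=2 m (b=L-a=4):
  M_3 = M₀x/L - M₀  [x>a] = 12·3/6 - 12 = -6 kN·m
Load 4 — applied couple M₀=6 kN·m at a=4 m (b=L-a=2):
  M_4 = M₀x/L  [x≤a] = 6·3/6 = 3 kN·m
Superposition: M = Σ M_i = 111/4 kN·m ≈ 27.750000 kN·m

M(3) = 111/4 kN·m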